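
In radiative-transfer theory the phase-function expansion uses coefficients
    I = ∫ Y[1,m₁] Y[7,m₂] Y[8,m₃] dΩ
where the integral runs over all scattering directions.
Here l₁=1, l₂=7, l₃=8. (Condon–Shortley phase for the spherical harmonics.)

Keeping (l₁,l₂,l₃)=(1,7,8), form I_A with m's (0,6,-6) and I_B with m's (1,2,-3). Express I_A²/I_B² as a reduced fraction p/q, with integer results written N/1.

28/55

Same 1,7,8: normalisation and zero-m 3j drop out of the ratio.
A: Δ: 0! 2! 14! / 17! → 1/2040; sum: t=0:+1/6227020800 = 1/6227020800; 3j²(1 7 8; 0 6 -6) = Δ·Π!·Σ² = 7/510  (sign +1)
B: Δ: 0! 2! 14! / 17! → 1/2040; sum: t=0:+1/87091200 = 1/87091200; 3j²(1 7 8; 1 2 -3) = Δ·Π!·Σ² = 11/408  (sign -1)
I_A²/I_B² = (7/510)/(11/408) = 28/55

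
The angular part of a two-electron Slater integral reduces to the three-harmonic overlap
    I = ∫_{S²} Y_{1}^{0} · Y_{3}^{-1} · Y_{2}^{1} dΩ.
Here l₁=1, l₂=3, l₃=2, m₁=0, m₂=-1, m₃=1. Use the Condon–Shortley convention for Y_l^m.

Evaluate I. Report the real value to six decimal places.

-0.233597

Rules hold: Σm=0, L=6 even, 2≤2≤4.
N = 3·7·5 = 105
Δ = 2!·0!·4!/7! = 1/105
Racah Σ t=1..1: t=1:−1/4 = -1/4
⇒ 3j(1 3 2; 0 0 0)² = 3/35, sgn -1
Racah Σ t=1..1: t=1:−1/6 = -1/6
⇒ 3j(1 3 2; 0 -1 1)² = 8/105, sgn +1
4πI² = N·(3j₀)²·(3jₘ)² = 24/35
I = -1·√(0.685714/4π) = -0.23359668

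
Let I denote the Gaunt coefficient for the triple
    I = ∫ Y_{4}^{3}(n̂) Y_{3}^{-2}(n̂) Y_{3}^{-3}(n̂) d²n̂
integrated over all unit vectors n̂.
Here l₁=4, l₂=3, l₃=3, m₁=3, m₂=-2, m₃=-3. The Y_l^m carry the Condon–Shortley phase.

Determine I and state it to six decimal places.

0.000000

3 − 2 − 3 = -2 ≠ 0: azimuthal integral kills it; I = 0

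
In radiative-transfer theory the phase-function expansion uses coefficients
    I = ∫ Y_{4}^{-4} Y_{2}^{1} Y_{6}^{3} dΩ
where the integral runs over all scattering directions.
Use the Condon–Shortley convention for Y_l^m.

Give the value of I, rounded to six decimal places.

-0.047713

Checks pass: Σm=0; 12 even; l₃=6∈[2,6].
(2·4+1)(2·2+1)(2·6+1) = 585
Δ: 0! 8! 4! / 13! → 1/6435
sum: t=0:+1/2304 = 1/2304
3j²(4 2 6; 0 0 0) = Δ·Π!·Σ² = 5/143  (sign +1)
sum: t=0:+1/241920 = 1/241920
3j²(4 2 6; -4 1 3) = Δ·Π!·Σ² = 1/715  (sign -1)
combine: 4πI² = 585·5/143·1/715 = 45/1573
take √, sign -1: I = -0.04771303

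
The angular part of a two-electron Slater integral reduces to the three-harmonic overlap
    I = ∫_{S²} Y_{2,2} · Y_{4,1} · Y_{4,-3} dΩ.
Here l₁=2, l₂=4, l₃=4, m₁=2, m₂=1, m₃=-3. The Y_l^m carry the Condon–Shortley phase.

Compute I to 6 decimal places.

0.159270

m-sum 0 ✓  L=10 even ✓  2≤4≤6 ✓
Π(2lᵢ+1) = 5×9×9 = 405
triangle coeff Δ(2,4,4) = 1/13860
Σ_t [0,2]: t=0:+1/192 t=1:−1/36 t=2:+1/192 = -5/288
(3j)²=20/693 [(2 4 4; 0 0 0)], sign=-1
Σ_t [0,0]: t=0:+1/480 = 1/480
(3j)²=3/110 [(2 4 4; 2 1 -3)], sign=-1
⇒ 4πI² = 270/847
I = (+1)√(270/847/(4π)) = 0.15927046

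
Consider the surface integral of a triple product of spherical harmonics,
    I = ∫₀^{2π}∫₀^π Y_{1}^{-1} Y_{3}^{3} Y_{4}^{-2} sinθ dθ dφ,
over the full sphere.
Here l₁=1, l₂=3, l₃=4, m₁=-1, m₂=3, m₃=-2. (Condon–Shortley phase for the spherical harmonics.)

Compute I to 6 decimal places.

Rules hold: Σm=0, L=8 even, 2≤4≤4.
N = 3·7·9 = 189
Δ = 0!·2!·6!/9! = 1/252
Racah Σ t=0..0: t=0:+1/36 = 1/36
⇒ 3j(1 3 4; 0 0 0)² = 4/63, sgn +1
Racah Σ t=0..0: t=0:+1/1440 = 1/1440
⇒ 3j(1 3 4; -1 3 -2)² = 1/252, sgn +1
4πI² = N·(3j₀)²·(3jₘ)² = 1/21
I = +1·√(0.047619/4π) = 0.06155813

0.061558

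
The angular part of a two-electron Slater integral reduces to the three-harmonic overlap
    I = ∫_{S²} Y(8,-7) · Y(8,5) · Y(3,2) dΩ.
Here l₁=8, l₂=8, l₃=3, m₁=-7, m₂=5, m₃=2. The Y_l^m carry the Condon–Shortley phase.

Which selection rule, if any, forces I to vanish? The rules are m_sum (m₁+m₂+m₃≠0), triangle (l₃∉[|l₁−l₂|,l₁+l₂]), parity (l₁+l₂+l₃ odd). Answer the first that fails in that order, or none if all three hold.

parity

azimuthal sum: -7 + 5 + 2 = 0  ✓
0 ≤ 3 ≤ 16 (triangle on l)  ✓
L = 8 + 8 + 3 = 19 (odd)  ✗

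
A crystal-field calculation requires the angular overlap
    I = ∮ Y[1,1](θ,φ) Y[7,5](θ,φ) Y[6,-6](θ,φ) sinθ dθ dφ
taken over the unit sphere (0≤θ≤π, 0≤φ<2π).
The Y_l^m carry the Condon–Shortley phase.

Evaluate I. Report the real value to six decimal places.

m-sum 0 ✓  L=14 even ✓  6≤6≤8 ✓
Π(2lᵢ+1) = 3×15×13 = 585
triangle coeff Δ(1,7,6) = 1/1365
Σ_t [1,1]: t=1:−1/518400 = -1/518400
(3j)²=7/195 [(1 7 6; 0 0 0)], sign=-1
Σ_t [0,0]: t=0:+1/958003200 = 1/958003200
(3j)²=1/1365 [(1 7 6; 1 5 -6)], sign=+1
⇒ 4πI² = 1/65
I = (-1)√(1/65/(4π)) = -0.03498955

-0.034990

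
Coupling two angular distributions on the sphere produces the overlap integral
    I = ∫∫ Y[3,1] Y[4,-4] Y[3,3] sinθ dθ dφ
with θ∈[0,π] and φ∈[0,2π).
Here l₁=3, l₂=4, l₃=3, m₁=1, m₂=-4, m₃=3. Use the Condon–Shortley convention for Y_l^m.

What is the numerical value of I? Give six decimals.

-0.166198

Checks pass: Σm=0; 10 even; l₃=3∈[1,7].
(2·3+1)(2·4+1)(2·3+1) = 441
Δ: 4! 2! 4! / 11! → 1/34650
sum: t=1:−1/72 t=2:+1/16 t=3:−1/72 = 5/144
3j²(3 4 3; 0 0 0) = Δ·Π!·Σ² = 2/77  (sign -1)
sum: t=0:+1/1152 = 1/1152
3j²(3 4 3; 1 -4 3) = Δ·Π!·Σ² = 1/33  (sign +1)
combine: 4πI² = 441·2/77·1/33 = 42/121
take √, sign -1: I = -0.16619847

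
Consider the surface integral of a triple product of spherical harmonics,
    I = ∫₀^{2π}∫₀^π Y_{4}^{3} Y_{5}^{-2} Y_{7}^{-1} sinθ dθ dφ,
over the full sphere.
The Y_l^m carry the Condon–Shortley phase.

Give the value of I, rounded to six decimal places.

0.159382

Checks pass: Σm=0; 16 even; l₃=7∈[1,9].
(2·4+1)(2·5+1)(2·7+1) = 1485
Δ: 2! 6! 8! / 17! → 1/6126120
sum: t=0:+1/69120 t=1:−1/20736 t=2:+1/69120 = -1/51840
3j²(4 5 7; 0 0 0) = Δ·Π!·Σ² = 280/21879  (sign +1)
sum: t=0:+1/172800 t=1:−1/1036800 = 1/207360
3j²(4 5 7; 3 -2 -1) = Δ·Π!·Σ² = 245/14586  (sign +1)
combine: 4πI² = 1485·280/21879·245/14586 = 171500/537251
take √, sign +1: I = 0.15938172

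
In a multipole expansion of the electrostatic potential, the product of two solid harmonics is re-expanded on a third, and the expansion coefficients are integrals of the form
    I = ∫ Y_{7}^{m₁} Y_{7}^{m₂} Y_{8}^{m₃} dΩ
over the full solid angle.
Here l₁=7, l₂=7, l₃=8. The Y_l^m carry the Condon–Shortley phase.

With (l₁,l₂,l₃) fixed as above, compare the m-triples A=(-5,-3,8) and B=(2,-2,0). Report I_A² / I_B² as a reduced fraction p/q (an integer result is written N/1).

2106/605

l's match ⇒ only the (l;m) 3-j factors differ between A and B.
A: triangle coeff Δ(7,7,8) = 1/22086194130; Σ_t [4,4]: t=4:+1/78033715200 = 1/78033715200; (3j)²=675/52003 [(7 7 8; -5 -3 8)], sign=+1
B: triangle coeff Δ(7,7,8) = 1/22086194130; Σ_t [0,5]: t=0:+1/373248000 t=1:−1/39813120 t=2:+1/24883200 t=3:−1/74649600 t=4:+1/1219276800 t=5:−1/195084288000 = 121/23410114560; (3j)²=15125/4056234 [(7 7 8; 2 -2 0)], sign=+1
I_A²/I_B² = (675/52003)/(15125/4056234) = 2106/605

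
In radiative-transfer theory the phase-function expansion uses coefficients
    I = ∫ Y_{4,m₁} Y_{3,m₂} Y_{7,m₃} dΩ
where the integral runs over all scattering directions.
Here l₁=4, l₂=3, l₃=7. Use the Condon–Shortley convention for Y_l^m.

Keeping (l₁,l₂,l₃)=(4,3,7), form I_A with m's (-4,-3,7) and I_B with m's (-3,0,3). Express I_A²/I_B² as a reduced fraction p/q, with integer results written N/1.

l's match ⇒ only the (l;m) 3-j factors differ between A and B.
A: triangle coeff Δ(4,3,7) = 1/45045; Σ_t [0,0]: t=0:+1/29030400 = 1/29030400; (3j)²=1/15 [(4 3 7; -4 -3 7)], sign=+1
B: triangle coeff Δ(4,3,7) = 1/45045; Σ_t [0,0]: t=0:+1/181440 = 1/181440; (3j)²=32/3003 [(4 3 7; -3 0 3)], sign=+1
I_A²/I_B² = (1/15)/(32/3003) = 1001/160

1001/160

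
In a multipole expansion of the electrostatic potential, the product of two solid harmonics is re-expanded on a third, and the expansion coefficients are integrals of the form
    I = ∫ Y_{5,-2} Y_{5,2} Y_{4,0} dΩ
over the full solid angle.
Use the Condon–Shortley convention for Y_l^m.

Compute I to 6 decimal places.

-0.021700

Checks pass: Σm=0; 14 even; l₃=4∈[0,10].
(2·5+1)(2·5+1)(2·4+1) = 1089
Δ: 6! 4! 4! / 15! → 1/3153150
sum: t=1:−1/69120 t=2:+1/1728 t=3:−1/576 t=4:+1/1728 t=5:−1/69120 = -7/11520
3j²(5 5 4; 0 0 0) = Δ·Π!·Σ² = 2/143  (sign -1)
sum: t=3:−1/20736 t=4:+1/1728 t=5:−1/1920 t=6:+1/25920 = 1/20736
3j²(5 5 4; -2 2 0) = Δ·Π!·Σ² = 1/2574  (sign +1)
combine: 4πI² = 1089·2/143·1/2574 = 1/169
take √, sign -1: I = -0.02169960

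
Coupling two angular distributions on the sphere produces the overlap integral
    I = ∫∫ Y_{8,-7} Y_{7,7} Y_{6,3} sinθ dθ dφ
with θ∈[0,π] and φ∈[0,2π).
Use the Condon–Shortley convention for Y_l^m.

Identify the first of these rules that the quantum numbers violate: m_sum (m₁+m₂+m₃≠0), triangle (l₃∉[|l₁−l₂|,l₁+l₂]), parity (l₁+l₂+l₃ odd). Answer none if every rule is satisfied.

m_sum

Σmᵢ = 3  ✗
l₃∈[|l₁−l₂|,l₁+l₂]=[1,15], have l₃=6
Σlᵢ = 21 ⇒ odd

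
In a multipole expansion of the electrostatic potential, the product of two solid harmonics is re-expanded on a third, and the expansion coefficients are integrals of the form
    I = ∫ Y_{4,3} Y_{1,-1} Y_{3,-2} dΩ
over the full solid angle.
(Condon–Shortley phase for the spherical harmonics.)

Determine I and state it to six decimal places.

m-sum 0 ✓  L=8 even ✓  3≤3≤5 ✓
Π(2lᵢ+1) = 9×3×7 = 189
triangle coeff Δ(4,1,3) = 1/252
Σ_t [1,1]: t=1:−1/36 = -1/36
(3j)²=4/63 [(4 1 3; 0 0 0)], sign=+1
Σ_t [0,0]: t=0:+1/240 = 1/240
(3j)²=1/12 [(4 1 3; 3 -1 -2)], sign=-1
⇒ 4πI² = 1/1
I = (-1)√(1/1/(4π)) = -0.28209479

-0.282095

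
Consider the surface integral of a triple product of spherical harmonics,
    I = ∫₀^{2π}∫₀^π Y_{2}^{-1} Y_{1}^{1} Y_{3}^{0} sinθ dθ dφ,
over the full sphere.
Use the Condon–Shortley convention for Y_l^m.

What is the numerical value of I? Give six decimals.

0.143048

Rules hold: Σm=0, L=6 even, 1≤3≤3.
N = 5·3·7 = 105
Δ = 0!·4!·2!/7! = 1/105
Racah Σ t=0..0: t=0:+1/4 = 1/4
⇒ 3j(2 1 3; 0 0 0)² = 3/35, sgn -1
Racah Σ t=0..0: t=0:+1/12 = 1/12
⇒ 3j(2 1 3; -1 1 0)² = 1/35, sgn -1
4πI² = N·(3j₀)²·(3jₘ)² = 9/35
I = +1·√(0.257143/4π) = 0.14304817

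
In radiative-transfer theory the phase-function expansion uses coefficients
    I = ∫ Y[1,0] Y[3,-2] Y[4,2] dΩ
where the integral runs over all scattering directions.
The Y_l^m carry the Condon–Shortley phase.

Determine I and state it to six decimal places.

0.213244

m-sum 0 ✓  L=8 even ✓  2≤4≤4 ✓
Π(2lᵢ+1) = 3×7×9 = 189
triangle coeff Δ(1,3,4) = 1/252
Σ_t [0,0]: t=0:+1/36 = 1/36
(3j)²=4/63 [(1 3 4; 0 0 0)], sign=+1
Σ_t [0,0]: t=0:+1/120 = 1/120
(3j)²=1/21 [(1 3 4; 0 -2 2)], sign=+1
⇒ 4πI² = 4/7
I = (+1)√(4/7/(4π)) = 0.21324362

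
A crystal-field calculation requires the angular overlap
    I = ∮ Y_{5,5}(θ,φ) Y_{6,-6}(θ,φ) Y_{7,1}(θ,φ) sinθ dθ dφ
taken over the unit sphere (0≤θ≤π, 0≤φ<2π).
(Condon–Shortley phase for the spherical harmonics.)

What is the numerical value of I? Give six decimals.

Rules hold: Σm=0, L=18 even, 1≤7≤11.
N = 11·13·15 = 2145
Δ = 4!·6!·8!/19! = 1/174594420
Racah Σ t=0..4: t=0:+1/4147200 t=1:−1/207360 t=2:+1/82944 t=3:−1/207360 t=4:+1/4147200 = 1/345600
⇒ 3j(5 6 7; 0 0 0)² = 420/46189, sgn -1
Racah Σ t=0..0: t=0:+1/696729600 = 1/696729600
⇒ 3j(5 6 7; 5 -6 1)² = 5/8398, sgn +1
4πI² = N·(3j₀)²·(3jₘ)² = 15750/1356277
I = -1·√(0.0116127/4π) = -0.03039913

-0.030399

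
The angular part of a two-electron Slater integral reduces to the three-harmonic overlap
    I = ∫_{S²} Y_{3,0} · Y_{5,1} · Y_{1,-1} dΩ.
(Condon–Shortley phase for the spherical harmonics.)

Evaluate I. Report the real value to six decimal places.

|3−5|≤1≤3+5 violated ⇒ I = 0

0.000000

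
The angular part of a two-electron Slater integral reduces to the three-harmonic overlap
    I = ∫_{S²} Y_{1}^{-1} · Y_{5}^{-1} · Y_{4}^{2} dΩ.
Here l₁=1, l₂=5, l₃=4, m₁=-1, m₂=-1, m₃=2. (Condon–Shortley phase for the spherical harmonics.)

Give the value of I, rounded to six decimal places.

-0.120286

m-sum 0 ✓  L=10 even ✓  4≤4≤6 ✓
Π(2lᵢ+1) = 3×11×9 = 297
triangle coeff Δ(1,5,4) = 1/495
Σ_t [1,1]: t=1:−1/576 = -1/576
(3j)²=5/99 [(1 5 4; 0 0 0)], sign=-1
Σ_t [2,2]: t=2:+1/2880 = 1/2880
(3j)²=2/165 [(1 5 4; -1 -1 2)], sign=+1
⇒ 4πI² = 2/11
I = (-1)√(2/11/(4π)) = -0.12028562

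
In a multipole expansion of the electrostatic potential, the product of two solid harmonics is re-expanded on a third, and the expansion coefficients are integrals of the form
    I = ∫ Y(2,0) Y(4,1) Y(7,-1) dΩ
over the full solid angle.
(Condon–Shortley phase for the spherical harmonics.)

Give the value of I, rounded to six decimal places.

0.000000

triangle: need 2≤l₃≤6, have 7; I=0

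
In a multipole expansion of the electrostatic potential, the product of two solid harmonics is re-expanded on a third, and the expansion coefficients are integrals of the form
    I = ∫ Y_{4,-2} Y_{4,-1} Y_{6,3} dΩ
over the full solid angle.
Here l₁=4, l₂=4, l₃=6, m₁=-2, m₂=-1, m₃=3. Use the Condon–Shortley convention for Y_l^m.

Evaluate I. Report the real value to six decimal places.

-0.103072

Rules hold: Σm=0, L=14 even, 0≤6≤8.
N = 9·9·13 = 1053
Δ = 2!·6!·6!/15! = 1/1261260
Racah Σ t=0..2: t=0:+1/4608 t=1:−1/1296 t=2:+1/4608 = -7/20736
⇒ 3j(4 4 6; 0 0 0)² = 20/1287, sgn -1
Racah Σ t=0..2: t=0:+1/51840 t=1:−1/5760 t=2:+1/11520 = -7/103680
⇒ 3j(4 4 6; -2 -1 3)² = 7/858, sgn +1
4πI² = N·(3j₀)²·(3jₘ)² = 210/1573
I = -1·√(0.133503/4π) = -0.10307192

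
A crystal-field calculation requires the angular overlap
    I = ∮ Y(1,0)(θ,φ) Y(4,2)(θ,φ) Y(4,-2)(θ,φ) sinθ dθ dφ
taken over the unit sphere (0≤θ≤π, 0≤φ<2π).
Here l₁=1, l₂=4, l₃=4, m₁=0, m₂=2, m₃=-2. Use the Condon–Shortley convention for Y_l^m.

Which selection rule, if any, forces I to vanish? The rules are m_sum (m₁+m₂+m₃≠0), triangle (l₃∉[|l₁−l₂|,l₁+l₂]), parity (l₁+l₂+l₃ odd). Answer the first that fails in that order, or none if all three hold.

parity

m₁+m₂+m₃ = 0 + 2 − 2 = 0  ✓
triangle: |1−4|=3 ≤ l₃=4 ≤ 1+4=5  ✓
parity: l₁+l₂+l₃ = 9 is odd  ✗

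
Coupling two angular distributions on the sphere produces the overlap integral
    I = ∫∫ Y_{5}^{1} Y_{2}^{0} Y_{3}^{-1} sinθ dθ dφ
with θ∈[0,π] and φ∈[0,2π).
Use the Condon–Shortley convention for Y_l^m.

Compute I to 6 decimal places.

-0.227318

Checks pass: Σm=0; 10 even; l₃=3∈[3,7].
(2·5+1)(2·2+1)(2·3+1) = 385
Δ: 4! 6! 0! / 11! → 1/2310
sum: t=2:+1/144 = 1/144
3j²(5 2 3; 0 0 0) = Δ·Π!·Σ² = 10/231  (sign -1)
sum: t=2:+1/192 = 1/192
3j²(5 2 3; 1 0 -1) = Δ·Π!·Σ² = 3/77  (sign +1)
combine: 4πI² = 385·10/231·3/77 = 50/77
take √, sign -1: I = -0.22731846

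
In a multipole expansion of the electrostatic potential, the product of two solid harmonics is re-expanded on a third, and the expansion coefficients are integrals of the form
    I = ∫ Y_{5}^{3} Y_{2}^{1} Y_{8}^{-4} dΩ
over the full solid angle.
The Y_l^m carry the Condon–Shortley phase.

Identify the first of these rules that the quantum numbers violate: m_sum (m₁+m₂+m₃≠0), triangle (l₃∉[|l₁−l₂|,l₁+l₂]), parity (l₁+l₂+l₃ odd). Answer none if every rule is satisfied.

m₁+m₂+m₃ = 3 + 1 − 4 = 0  ✓
triangle: |5−2|=3 ≤ l₃=8 ≤ 5+2=7  ✗
parity: l₁+l₂+l₃ = 15 is odd

triangle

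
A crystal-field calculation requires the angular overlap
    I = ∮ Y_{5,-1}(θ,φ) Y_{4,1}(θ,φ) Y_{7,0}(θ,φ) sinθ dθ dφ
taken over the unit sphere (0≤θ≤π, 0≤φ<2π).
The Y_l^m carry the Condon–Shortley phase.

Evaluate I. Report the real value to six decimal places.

0.017039

Rules hold: Σm=0, L=16 even, 1≤7≤9.
N = 11·9·15 = 1485
Δ = 2!·8!·6!/17! = 1/6126120
Racah Σ t=0..2: t=0:+1/69120 t=1:−1/20736 t=2:+1/69120 = -1/51840
⇒ 3j(5 4 7; 0 0 0)² = 280/21879, sgn +1
Racah Σ t=0..2: t=0:+1/345600 t=1:−1/34560 t=2:+1/41472 = -1/518400
⇒ 3j(5 4 7; -1 1 0)² = 7/36465, sgn +1
4πI² = N·(3j₀)²·(3jₘ)² = 1960/537251
I = +1·√(0.0036482/4π) = 0.01703862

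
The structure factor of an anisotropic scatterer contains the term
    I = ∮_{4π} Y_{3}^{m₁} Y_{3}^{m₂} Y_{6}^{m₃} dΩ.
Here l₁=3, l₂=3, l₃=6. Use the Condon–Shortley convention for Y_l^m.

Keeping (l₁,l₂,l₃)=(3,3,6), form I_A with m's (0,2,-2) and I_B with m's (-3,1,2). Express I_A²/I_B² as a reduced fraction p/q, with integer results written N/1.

8/1

Same 3,3,6: normalisation and zero-m 3j drop out of the ratio.
A: Δ: 0! 6! 6! / 13! → 1/12012; sum: t=0:+1/4320 = 1/4320; 3j²(3 3 6; 0 2 -2) = Δ·Π!·Σ² = 8/429  (sign +1)
B: Δ: 0! 6! 6! / 13! → 1/12012; sum: t=0:+1/34560 = 1/34560; 3j²(3 3 6; -3 1 2) = Δ·Π!·Σ² = 1/429  (sign +1)
I_A²/I_B² = (8/429)/(1/429) = 8/1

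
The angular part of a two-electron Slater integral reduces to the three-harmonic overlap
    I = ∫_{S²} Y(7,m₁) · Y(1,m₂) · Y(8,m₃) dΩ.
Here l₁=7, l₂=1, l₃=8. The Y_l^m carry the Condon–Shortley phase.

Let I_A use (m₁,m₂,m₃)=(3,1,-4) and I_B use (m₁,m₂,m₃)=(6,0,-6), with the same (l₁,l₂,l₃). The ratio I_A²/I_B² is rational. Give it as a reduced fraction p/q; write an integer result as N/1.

l's match ⇒ only the (l;m) 3-j factors differ between A and B.
A: triangle coeff Δ(7,1,8) = 1/2040; Σ_t [0,0]: t=0:+1/174182400 = 1/174182400; (3j)²=11/340 [(7 1 8; 3 1 -4)], sign=+1
B: triangle coeff Δ(7,1,8) = 1/2040; Σ_t [0,0]: t=0:+1/6227020800 = 1/6227020800; (3j)²=7/510 [(7 1 8; 6 0 -6)], sign=+1
I_A²/I_B² = (11/340)/(7/510) = 33/14

33/14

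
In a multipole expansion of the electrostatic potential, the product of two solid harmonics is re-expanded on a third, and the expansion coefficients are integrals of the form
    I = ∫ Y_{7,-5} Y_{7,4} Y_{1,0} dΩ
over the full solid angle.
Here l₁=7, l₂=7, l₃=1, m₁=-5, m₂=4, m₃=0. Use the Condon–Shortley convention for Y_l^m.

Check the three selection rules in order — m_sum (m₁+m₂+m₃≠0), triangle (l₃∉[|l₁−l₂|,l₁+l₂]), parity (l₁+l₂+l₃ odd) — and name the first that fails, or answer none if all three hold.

Σmᵢ = -1  ✗
l₃∈[|l₁−l₂|,l₁+l₂]=[0,14], have l₃=1
Σlᵢ = 15 ⇒ odd

m_sum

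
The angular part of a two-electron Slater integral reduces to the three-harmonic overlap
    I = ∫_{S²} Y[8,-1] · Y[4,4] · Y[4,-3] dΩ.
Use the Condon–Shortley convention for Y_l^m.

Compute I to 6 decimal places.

-0.010047

Rules hold: Σm=0, L=16 even, 4≤4≤12.
N = 17·9·9 = 1377
Δ = 8!·8!·0!/17! = 1/218790
Racah Σ t=4..4: t=4:+1/331776 = 1/331776
⇒ 3j(8 4 4; 0 0 0)² = 490/21879, sgn +1
Racah Σ t=8..8: t=8:+1/203212800 = 1/203212800
⇒ 3j(8 4 4; -1 4 -3)² = 1/24310, sgn -1
4πI² = N·(3j₀)²·(3jₘ)² = 441/347633
I = -1·√(0.00126858/4π) = -0.01004740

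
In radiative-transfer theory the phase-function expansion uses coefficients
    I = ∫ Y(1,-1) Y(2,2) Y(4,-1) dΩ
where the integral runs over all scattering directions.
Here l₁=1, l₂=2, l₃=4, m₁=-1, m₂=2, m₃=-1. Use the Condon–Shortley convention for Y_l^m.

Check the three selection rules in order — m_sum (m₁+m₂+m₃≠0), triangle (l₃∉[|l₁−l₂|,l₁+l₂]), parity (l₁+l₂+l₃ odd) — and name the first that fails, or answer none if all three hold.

triangle

Σmᵢ = 0  ✓
l₃∈[|l₁−l₂|,l₁+l₂]=[1,3], have l₃=4  ✗
Σlᵢ = 7 ⇒ odd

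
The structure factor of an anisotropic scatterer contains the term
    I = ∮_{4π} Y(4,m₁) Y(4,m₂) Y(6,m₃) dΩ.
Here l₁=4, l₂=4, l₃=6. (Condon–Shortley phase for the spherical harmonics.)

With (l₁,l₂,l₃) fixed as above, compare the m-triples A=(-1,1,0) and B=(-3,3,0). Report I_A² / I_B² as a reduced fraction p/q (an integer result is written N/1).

1/289

Shared (l₁,l₂,l₃)=(4,4,6): N and (l;000)² cancel in I_A²/I_B².
A: Δ = 2!·6!·6!/15! = 1/1261260; Racah Σ t=0..2: t=0:+1/28800 t=1:−1/2304 t=2:+1/2592 = -7/518400; ⇒ 3j(4 4 6; -1 1 0)² = 1/25740, sgn -1
B: Δ = 2!·6!·6!/15! = 1/1261260; Racah Σ t=1..2: t=1:−1/518400 t=2:+1/28800 = 17/518400; ⇒ 3j(4 4 6; -3 3 0)² = 289/25740, sgn +1
I_A²/I_B² = (1/25740)/(289/25740) = 1/289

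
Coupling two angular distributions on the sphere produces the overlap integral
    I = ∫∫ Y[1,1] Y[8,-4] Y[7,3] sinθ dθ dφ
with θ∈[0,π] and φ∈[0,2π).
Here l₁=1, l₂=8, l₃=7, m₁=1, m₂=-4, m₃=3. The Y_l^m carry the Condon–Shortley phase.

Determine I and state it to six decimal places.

m-sum 0 ✓  L=16 even ✓  7≤7≤9 ✓
Π(2lᵢ+1) = 3×17×15 = 765
triangle coeff Δ(1,8,7) = 1/2040
Σ_t [1,1]: t=1:−1/25401600 = -1/25401600
(3j)²=8/255 [(1 8 7; 0 0 0)], sign=+1
Σ_t [0,0]: t=0:+1/174182400 = 1/174182400
(3j)²=11/340 [(1 8 7; 1 -4 3)], sign=+1
⇒ 4πI² = 66/85
I = (+1)√(66/85/(4π)) = 0.24857507

0.248575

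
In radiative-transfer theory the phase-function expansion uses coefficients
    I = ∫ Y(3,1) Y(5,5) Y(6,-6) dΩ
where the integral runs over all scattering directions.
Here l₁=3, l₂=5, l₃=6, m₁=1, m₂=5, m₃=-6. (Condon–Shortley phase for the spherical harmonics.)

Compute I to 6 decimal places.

-0.207001

m-sum 0 ✓  L=14 even ✓  2≤6≤8 ✓
Π(2lᵢ+1) = 7×11×13 = 1001
triangle coeff Δ(3,5,6) = 1/675675
Σ_t [0,2]: t=0:+1/8640 t=1:−1/2304 t=2:+1/8640 = -7/34560
(3j)²=7/429 [(3 5 6; 0 0 0)], sign=-1
Σ_t [2,2]: t=2:+1/1935360 = 1/1935360
(3j)²=3/91 [(3 5 6; 1 5 -6)], sign=+1
⇒ 4πI² = 7/13
I = (-1)√(7/13/(4π)) = -0.20700098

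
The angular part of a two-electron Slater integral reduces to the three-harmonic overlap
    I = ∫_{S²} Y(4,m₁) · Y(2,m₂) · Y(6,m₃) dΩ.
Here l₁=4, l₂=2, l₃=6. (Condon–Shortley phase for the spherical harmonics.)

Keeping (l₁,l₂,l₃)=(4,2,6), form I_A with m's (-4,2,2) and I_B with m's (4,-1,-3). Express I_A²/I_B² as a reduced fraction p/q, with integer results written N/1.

1/9

Same 4,2,6: normalisation and zero-m 3j drop out of the ratio.
A: Δ: 0! 8! 4! / 13! → 1/6435; sum: t=0:+1/967680 = 1/967680; 3j²(4 2 6; -4 2 2) = Δ·Π!·Σ² = 1/6435  (sign +1)
B: Δ: 0! 8! 4! / 13! → 1/6435; sum: t=0:+1/241920 = 1/241920; 3j²(4 2 6; 4 -1 -3) = Δ·Π!·Σ² = 1/715  (sign -1)
I_A²/I_B² = (1/6435)/(1/715) = 1/9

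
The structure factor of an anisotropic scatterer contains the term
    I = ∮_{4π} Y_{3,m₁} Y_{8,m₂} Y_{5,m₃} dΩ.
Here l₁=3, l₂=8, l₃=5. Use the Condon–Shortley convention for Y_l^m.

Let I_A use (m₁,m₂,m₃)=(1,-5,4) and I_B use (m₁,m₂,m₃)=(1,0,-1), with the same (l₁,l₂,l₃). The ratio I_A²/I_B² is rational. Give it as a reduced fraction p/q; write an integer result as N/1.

429/392

l's match ⇒ only the (l;m) 3-j factors differ between A and B.
A: triangle coeff Δ(3,8,5) = 1/136136; Σ_t [2,2]: t=2:+1/17418240 = 1/17418240; (3j)²=15/952 [(3 8 5; 1 -5 4)], sign=-1
B: triangle coeff Δ(3,8,5) = 1/136136; Σ_t [2,2]: t=2:+1/829440 = 1/829440; (3j)²=35/2431 [(3 8 5; 1 0 -1)], sign=+1
I_A²/I_B² = (15/952)/(35/2431) = 429/392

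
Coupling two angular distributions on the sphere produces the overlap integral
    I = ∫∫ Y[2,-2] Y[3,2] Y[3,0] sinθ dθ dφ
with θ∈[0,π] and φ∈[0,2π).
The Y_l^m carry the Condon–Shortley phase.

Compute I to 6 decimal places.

-0.188063

Checks pass: Σm=0; 8 even; l₃=3∈[1,5].
(2·2+1)(2·3+1)(2·3+1) = 245
Δ: 2! 2! 4! / 9! → 1/3780
sum: t=0:+1/24 t=1:−1/4 t=2:+1/24 = -1/6
3j²(2 3 3; 0 0 0) = Δ·Π!·Σ² = 4/105  (sign +1)
sum: t=2:+1/24 = 1/24
3j²(2 3 3; -2 2 0) = Δ·Π!·Σ² = 1/21  (sign -1)
combine: 4πI² = 245·4/105·1/21 = 4/9
take √, sign -1: I = -0.18806319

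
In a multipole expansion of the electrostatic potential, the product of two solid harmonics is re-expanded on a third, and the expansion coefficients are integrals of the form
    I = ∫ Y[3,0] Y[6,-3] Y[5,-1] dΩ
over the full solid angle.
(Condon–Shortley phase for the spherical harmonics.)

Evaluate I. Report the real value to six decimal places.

0.000000

m-sum = 0 − 3 − 1 = -4 ≠ 0 ⇒ I = 0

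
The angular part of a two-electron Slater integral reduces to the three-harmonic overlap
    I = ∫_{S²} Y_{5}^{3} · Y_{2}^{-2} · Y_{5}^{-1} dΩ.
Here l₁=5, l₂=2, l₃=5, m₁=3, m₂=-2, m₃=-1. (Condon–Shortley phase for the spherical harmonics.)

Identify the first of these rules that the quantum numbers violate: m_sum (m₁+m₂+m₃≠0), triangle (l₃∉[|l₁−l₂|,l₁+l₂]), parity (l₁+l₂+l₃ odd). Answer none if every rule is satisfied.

none

m₁+m₂+m₃ = 3 − 2 − 1 = 0  ✓
triangle: |5−2|=3 ≤ l₃=5 ≤ 5+2=7  ✓
parity: l₁+l₂+l₃ = 12 is even  ✓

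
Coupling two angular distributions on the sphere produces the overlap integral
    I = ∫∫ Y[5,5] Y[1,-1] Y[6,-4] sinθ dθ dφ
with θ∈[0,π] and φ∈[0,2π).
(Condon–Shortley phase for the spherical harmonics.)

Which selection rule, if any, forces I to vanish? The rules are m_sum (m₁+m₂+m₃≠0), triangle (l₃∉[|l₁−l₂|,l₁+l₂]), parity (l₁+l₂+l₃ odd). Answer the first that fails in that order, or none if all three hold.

azimuthal sum: 5 − 1 − 4 = 0  ✓
4 ≤ 6 ≤ 6 (triangle on l)  ✓
L = 5 + 1 + 6 = 12 (even)  ✓

none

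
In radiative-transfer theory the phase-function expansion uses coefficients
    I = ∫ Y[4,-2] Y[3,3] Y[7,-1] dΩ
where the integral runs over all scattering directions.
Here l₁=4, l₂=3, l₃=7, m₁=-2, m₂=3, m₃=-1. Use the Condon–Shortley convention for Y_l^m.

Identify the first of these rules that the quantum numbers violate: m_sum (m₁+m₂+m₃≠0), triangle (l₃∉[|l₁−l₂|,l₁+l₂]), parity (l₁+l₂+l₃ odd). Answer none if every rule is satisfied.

none

m₁+m₂+m₃ = -2 + 3 − 1 = 0  ✓
triangle: |4−3|=1 ≤ l₃=7 ≤ 4+3=7  ✓
parity: l₁+l₂+l₃ = 14 is even  ✓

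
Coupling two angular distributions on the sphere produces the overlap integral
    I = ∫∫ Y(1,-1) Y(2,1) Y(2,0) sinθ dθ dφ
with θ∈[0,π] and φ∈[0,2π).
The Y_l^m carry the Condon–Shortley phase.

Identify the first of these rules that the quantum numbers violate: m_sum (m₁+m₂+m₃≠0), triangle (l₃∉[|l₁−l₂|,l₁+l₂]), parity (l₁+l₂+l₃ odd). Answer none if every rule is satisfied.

parity

m₁+m₂+m₃ = -1 + 1 + 0 = 0  ✓
triangle: |1−2|=1 ≤ l₃=2 ≤ 1+2=3  ✓
parity: l₁+l₂+l₃ = 5 is odd  ✗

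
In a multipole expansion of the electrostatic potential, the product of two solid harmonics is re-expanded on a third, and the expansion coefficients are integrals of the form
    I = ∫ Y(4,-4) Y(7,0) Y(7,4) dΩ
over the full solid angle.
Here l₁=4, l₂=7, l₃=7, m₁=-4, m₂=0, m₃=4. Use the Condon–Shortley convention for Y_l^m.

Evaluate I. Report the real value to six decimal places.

0.148272

m-sum 0 ✓  L=18 even ✓  3≤7≤11 ✓
Π(2lᵢ+1) = 9×15×15 = 2025
triangle coeff Δ(4,7,7) = 1/58198140
Σ_t [0,4]: t=0:+1/17418240 t=1:−1/622080 t=2:+1/230400 t=3:−1/622080 t=4:+1/17418240 = 1/806400
(3j)²=2268/230945 [(4 7 7; 0 0 0)], sign=-1
Σ_t [4,4]: t=4:+1/17418240 = 1/17418240
(3j)²=175/12597 [(4 7 7; -4 0 4)], sign=-1
⇒ 4πI² = 53581500/193947611
I = (+1)√(53581500/193947611/(4π)) = 0.14827239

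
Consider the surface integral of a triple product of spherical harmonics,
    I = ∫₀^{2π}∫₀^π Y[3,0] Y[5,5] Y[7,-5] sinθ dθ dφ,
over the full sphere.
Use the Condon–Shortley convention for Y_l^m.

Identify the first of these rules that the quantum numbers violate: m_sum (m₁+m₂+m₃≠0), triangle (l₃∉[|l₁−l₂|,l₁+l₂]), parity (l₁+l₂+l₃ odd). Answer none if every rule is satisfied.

Σmᵢ = 0  ✓
l₃∈[|l₁−l₂|,l₁+l₂]=[2,8], have l₃=7  ✓
Σlᵢ = 15 ⇒ odd  ✗

parity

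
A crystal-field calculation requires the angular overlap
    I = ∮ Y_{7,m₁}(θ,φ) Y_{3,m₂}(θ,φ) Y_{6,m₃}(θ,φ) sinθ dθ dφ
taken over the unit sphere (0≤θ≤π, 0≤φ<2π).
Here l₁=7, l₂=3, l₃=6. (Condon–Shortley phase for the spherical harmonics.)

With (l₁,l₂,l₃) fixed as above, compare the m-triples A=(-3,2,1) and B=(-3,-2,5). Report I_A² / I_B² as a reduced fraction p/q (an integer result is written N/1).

150/3971

Shared (l₁,l₂,l₃)=(7,3,6): N and (l;000)² cancel in I_A²/I_B².
A: Δ = 4!·10!·2!/17! = 1/2042040; Racah Σ t=3..4: t=3:−1/362880 t=4:+1/414720 = -1/2903040; ⇒ 3j(7 3 6; -3 2 1)² = 25/68068, sgn +1
B: Δ = 4!·10!·2!/17! = 1/2042040; Racah Σ t=0..1: t=0:+1/87091200 t=1:−1/4354560 = -19/87091200; ⇒ 3j(7 3 6; -3 -2 5)² = 361/37128, sgn +1
I_A²/I_B² = (25/68068)/(361/37128) = 150/3971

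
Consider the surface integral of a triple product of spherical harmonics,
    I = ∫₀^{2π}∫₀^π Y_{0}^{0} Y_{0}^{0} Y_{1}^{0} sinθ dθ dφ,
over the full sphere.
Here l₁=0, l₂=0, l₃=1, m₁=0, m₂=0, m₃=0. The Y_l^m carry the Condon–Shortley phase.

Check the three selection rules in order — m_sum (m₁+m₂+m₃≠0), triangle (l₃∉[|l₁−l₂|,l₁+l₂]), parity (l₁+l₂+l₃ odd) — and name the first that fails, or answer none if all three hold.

Σmᵢ = 0  ✓
l₃∈[|l₁−l₂|,l₁+l₂]=[0,0], have l₃=1  ✗
Σlᵢ = 1 ⇒ odd

triangle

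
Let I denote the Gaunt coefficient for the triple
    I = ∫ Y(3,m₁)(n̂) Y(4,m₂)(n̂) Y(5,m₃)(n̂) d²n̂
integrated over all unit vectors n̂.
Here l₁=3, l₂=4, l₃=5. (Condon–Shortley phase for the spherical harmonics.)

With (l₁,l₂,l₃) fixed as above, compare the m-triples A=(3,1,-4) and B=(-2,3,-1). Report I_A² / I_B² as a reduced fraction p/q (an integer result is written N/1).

l's match ⇒ only the (l;m) 3-j factors differ between A and B.
A: triangle coeff Δ(3,4,5) = 1/180180; Σ_t [0,0]: t=0:+1/5760 = 1/5760; (3j)²=9/286 [(3 4 5; 3 1 -4)], sign=-1
B: triangle coeff Δ(3,4,5) = 1/180180; Σ_t [1,2]: t=1:−1/17280 t=2:+1/1440 = 11/17280; (3j)²=11/468 [(3 4 5; -2 3 -1)], sign=+1
I_A²/I_B² = (9/286)/(11/468) = 162/121

162/121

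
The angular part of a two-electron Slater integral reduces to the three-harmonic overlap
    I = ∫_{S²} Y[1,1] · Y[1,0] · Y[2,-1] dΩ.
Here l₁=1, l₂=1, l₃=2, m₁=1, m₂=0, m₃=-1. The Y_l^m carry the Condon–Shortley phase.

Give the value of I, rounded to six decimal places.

-0.218510

m-sum 0 ✓  L=4 even ✓  0≤2≤2 ✓
Π(2lᵢ+1) = 3×3×5 = 45
triangle coeff Δ(1,1,2) = 1/30
Σ_t [0,0]: t=0:+1/1 = 1/1
(3j)²=2/15 [(1 1 2; 0 0 0)], sign=+1
Σ_t [0,0]: t=0:+1/2 = 1/2
(3j)²=1/10 [(1 1 2; 1 0 -1)], sign=-1
⇒ 4πI² = 3/5
I = (-1)√(3/5/(4π)) = -0.21850969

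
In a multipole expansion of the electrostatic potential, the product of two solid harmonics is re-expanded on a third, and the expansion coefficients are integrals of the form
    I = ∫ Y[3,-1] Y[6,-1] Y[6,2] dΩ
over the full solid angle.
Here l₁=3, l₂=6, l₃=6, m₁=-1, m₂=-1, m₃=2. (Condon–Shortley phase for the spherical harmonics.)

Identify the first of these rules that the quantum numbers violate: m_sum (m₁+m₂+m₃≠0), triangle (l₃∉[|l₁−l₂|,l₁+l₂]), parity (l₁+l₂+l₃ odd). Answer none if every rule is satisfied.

parity

azimuthal sum: -1 − 1 + 2 = 0  ✓
3 ≤ 6 ≤ 9 (triangle on l)  ✓
L = 3 + 6 + 6 = 15 (odd)  ✗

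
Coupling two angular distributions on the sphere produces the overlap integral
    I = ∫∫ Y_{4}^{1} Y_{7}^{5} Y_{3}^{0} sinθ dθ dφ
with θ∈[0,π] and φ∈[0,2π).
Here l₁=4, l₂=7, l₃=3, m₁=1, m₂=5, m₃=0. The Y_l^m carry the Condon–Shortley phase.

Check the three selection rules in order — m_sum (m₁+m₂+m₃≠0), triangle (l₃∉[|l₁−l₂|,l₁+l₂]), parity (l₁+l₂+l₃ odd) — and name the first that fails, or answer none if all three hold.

m_sum

azimuthal sum: 1 + 5 + 0 = 6  ✗
3 ≤ 3 ≤ 11 (triangle on l)
L = 4 + 7 + 3 = 14 (even)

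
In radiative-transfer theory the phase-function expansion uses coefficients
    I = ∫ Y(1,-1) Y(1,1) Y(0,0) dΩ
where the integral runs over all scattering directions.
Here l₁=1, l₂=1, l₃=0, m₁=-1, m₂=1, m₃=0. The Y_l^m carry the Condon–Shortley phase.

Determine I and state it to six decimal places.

-0.282095

m-sum 0 ✓  L=2 even ✓  0≤0≤2 ✓
Π(2lᵢ+1) = 3×3×1 = 9
triangle coeff Δ(1,1,0) = 1/3
Σ_t [1,1]: t=1:−1/1 = -1/1
(3j)²=1/3 [(1 1 0; 0 0 0)], sign=-1
Σ_t [2,2]: t=2:+1/2 = 1/2
(3j)²=1/3 [(1 1 0; -1 1 0)], sign=+1
⇒ 4πI² = 1/1
I = (-1)√(1/1/(4π)) = -0.28209479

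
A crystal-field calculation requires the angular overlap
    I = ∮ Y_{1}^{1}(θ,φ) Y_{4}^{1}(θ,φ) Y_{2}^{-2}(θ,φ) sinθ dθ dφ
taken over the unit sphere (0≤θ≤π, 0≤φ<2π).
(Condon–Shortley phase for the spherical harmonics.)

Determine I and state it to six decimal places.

|1−4|≤2≤1+4 violated ⇒ I = 0

0.000000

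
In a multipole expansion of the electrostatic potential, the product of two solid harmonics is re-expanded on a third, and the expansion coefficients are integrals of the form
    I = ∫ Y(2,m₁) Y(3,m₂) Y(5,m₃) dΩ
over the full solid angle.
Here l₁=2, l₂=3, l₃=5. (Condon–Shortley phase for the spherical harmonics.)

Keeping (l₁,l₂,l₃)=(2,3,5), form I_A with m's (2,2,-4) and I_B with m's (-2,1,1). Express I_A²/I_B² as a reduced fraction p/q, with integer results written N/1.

Shared (l₁,l₂,l₃)=(2,3,5): N and (l;000)² cancel in I_A²/I_B².
A: Δ = 0!·4!·6!/11! = 1/2310; Racah Σ t=0..0: t=0:+1/2880 = 1/2880; ⇒ 3j(2 3 5; 2 2 -4)² = 3/55, sgn -1
B: Δ = 0!·4!·6!/11! = 1/2310; Racah Σ t=0..0: t=0:+1/1152 = 1/1152; ⇒ 3j(2 3 5; -2 1 1)² = 1/154, sgn +1
I_A²/I_B² = (3/55)/(1/154) = 42/5

42/5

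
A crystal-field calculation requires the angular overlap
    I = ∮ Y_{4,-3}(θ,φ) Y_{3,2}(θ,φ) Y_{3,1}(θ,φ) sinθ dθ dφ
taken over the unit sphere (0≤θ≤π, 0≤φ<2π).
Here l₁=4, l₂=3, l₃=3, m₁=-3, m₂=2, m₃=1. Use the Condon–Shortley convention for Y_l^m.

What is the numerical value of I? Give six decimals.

-0.095955

m-sum 0 ✓  L=10 even ✓  1≤3≤7 ✓
Π(2lᵢ+1) = 9×7×7 = 441
triangle coeff Δ(4,3,3) = 1/34650
Σ_t [1,3]: t=1:−1/72 t=2:+1/16 t=3:−1/72 = 5/144
(3j)²=2/77 [(4 3 3; 0 0 0)], sign=-1
Σ_t [3,4]: t=3:−1/288 t=4:+1/144 = 1/288
(3j)²=1/99 [(4 3 3; -3 2 1)], sign=+1
⇒ 4πI² = 14/121
I = (-1)√(14/121/(4π)) = -0.09595473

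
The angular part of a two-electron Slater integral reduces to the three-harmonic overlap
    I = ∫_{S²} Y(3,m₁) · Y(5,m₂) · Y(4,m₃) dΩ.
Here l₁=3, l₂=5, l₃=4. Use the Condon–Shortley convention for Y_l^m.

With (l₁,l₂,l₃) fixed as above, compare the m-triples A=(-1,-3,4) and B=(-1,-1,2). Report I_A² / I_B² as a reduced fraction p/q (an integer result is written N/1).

4704/1849

l's match ⇒ only the (l;m) 3-j factors differ between A and B.
A: triangle coeff Δ(3,5,4) = 1/180180; Σ_t [2,2]: t=2:+1/5760 = 1/5760; (3j)²=56/2145 [(3 5 4; -1 -3 4)], sign=+1
B: triangle coeff Δ(3,5,4) = 1/180180; Σ_t [2,4]: t=2:+1/384 t=3:−1/720 t=4:+1/34560 = 43/34560; (3j)²=1849/180180 [(3 5 4; -1 -1 2)], sign=+1
I_A²/I_B² = (56/2145)/(1849/180180) = 4704/1849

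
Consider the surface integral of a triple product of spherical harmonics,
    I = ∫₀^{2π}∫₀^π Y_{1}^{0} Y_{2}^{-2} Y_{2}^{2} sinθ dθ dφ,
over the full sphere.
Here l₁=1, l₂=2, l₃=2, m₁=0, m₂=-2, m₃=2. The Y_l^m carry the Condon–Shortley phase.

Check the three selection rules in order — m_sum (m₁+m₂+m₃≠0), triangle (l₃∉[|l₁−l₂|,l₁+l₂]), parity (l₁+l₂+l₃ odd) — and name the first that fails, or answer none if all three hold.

parity

Σmᵢ = 0  ✓
l₃∈[|l₁−l₂|,l₁+l₂]=[1,3], have l₃=2  ✓
Σlᵢ = 5 ⇒ odd  ✗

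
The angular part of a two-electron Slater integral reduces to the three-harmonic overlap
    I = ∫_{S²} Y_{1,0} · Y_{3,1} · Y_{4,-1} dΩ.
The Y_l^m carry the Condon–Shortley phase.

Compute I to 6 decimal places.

-0.238414

Checks pass: Σm=0; 8 even; l₃=4∈[2,4].
(2·1+1)(2·3+1)(2·4+1) = 189
Δ: 0! 2! 6! / 9! → 1/252
sum: t=0:+1/36 = 1/36
3j²(1 3 4; 0 0 0) = Δ·Π!·Σ² = 4/63  (sign +1)
sum: t=0:+1/48 = 1/48
3j²(1 3 4; 0 1 -1) = Δ·Π!·Σ² = 5/84  (sign -1)
combine: 4πI² = 189·4/63·5/84 = 5/7
take √, sign -1: I = -0.23841361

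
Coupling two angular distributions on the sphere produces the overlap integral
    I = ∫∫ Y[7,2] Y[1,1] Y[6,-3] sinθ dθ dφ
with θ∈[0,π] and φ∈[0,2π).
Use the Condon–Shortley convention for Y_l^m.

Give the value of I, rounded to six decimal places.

Rules hold: Σm=0, L=14 even, 6≤6≤8.
N = 15·3·13 = 585
Δ = 2!·12!·0!/15! = 1/1365
Racah Σ t=1..1: t=1:−1/518400 = -1/518400
⇒ 3j(7 1 6; 0 0 0)² = 7/195, sgn -1
Racah Σ t=2..2: t=2:+1/4354560 = 1/4354560
⇒ 3j(7 1 6; 2 1 -3)² = 2/273, sgn -1
4πI² = N·(3j₀)²·(3jₘ)² = 2/13
I = +1·√(0.153846/4π) = 0.11064668

0.110647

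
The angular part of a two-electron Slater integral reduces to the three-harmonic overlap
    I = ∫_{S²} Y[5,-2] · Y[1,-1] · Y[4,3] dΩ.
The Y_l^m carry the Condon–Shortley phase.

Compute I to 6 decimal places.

Rules hold: Σm=0, L=10 even, 4≤4≤6.
N = 11·3·9 = 297
Δ = 2!·8!·0!/11! = 1/495
Racah Σ t=1..1: t=1:−1/576 = -1/576
⇒ 3j(5 1 4; 0 0 0)² = 5/99, sgn -1
Racah Σ t=0..0: t=0:+1/10080 = 1/10080
⇒ 3j(5 1 4; -2 -1 3)² = 1/165, sgn -1
4πI² = N·(3j₀)²·(3jₘ)² = 1/11
I = +1·√(0.0909091/4π) = 0.08505478

0.085055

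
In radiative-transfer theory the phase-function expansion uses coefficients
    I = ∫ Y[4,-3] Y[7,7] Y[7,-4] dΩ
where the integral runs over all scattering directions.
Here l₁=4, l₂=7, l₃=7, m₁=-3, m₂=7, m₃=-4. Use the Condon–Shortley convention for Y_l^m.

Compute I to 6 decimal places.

0.102369

m-sum 0 ✓  L=18 even ✓  3≤7≤11 ✓
Π(2lᵢ+1) = 9×15×15 = 2025
triangle coeff Δ(4,7,7) = 1/58198140
Σ_t [0,4]: t=0:+1/17418240 t=1:−1/622080 t=2:+1/230400 t=3:−1/622080 t=4:+1/17418240 = 1/806400
(3j)²=2268/230945 [(4 7 7; 0 0 0)], sign=-1
Σ_t [4,4]: t=4:+1/522547200 = 1/522547200
(3j)²=77/11628 [(4 7 7; -3 7 -4)], sign=-1
⇒ 4πI² = 178605/1356277
I = (+1)√(178605/1356277/(4π)) = 0.10236881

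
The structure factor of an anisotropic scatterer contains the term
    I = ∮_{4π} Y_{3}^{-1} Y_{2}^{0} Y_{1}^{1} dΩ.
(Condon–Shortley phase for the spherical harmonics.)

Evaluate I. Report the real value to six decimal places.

m-sum 0 ✓  L=6 even ✓  1≤1≤5 ✓
Π(2lᵢ+1) = 7×5×3 = 105
triangle coeff Δ(3,2,1) = 1/105
Σ_t [2,2]: t=2:+1/4 = 1/4
(3j)²=3/35 [(3 2 1; 0 0 0)], sign=-1
Σ_t [2,2]: t=2:+1/8 = 1/8
(3j)²=2/35 [(3 2 1; -1 0 1)], sign=+1
⇒ 4πI² = 18/35
I = (-1)√(18/35/(4π)) = -0.20230066

-0.202301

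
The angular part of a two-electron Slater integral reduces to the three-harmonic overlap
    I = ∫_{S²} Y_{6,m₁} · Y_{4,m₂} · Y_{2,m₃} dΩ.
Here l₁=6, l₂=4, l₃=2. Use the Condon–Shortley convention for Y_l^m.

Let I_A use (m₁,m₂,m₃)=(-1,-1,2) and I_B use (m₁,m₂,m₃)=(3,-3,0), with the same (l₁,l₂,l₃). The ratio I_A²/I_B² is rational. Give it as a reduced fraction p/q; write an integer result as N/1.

35/108

Same 6,4,2: normalisation and zero-m 3j drop out of the ratio.
A: Δ: 8! 4! 0! / 13! → 1/6435; sum: t=3:−1/17280 = -1/17280; 3j²(6 4 2; -1 -1 2) = Δ·Π!·Σ² = 7/1287  (sign -1)
B: Δ: 8! 4! 0! / 13! → 1/6435; sum: t=1:−1/20160 = -1/20160; 3j²(6 4 2; 3 -3 0) = Δ·Π!·Σ² = 12/715  (sign -1)
I_A²/I_B² = (7/1287)/(12/715) = 35/108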